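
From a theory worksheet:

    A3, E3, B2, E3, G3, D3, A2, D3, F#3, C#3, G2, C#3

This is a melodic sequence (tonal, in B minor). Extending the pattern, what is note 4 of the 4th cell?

B2

The unit is 4 notes. Position-4 pitches of the 3 shown cells: E3, D3, C#3.
One more down a 2nd gives B2.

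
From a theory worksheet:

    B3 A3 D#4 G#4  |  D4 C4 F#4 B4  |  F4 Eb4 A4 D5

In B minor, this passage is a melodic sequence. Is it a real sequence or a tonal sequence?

Each cell has the same semitone pattern (-2, 6, 5) — intervals are preserved exactly.
And D#4 lies outside B minor, so the sequence is real rather than tonal.

real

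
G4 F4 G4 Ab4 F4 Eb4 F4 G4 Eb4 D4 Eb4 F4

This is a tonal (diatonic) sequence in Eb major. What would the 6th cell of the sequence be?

Bb3 Ab3 Bb3 C4

Unit = 4 notes; the statements start on G4, F4, Eb4, moving down a 2nd each time.
Carrying on: D4 → C4 → Bb3.
From Bb3 the diatonic shape gives Bb3 Ab3 Bb3 C4.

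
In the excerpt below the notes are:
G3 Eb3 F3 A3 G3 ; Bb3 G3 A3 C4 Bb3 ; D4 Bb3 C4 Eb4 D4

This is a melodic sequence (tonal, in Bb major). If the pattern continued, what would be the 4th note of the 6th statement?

D5

Grouping in 5s, the 4th note of each cell is A3, C4, Eb4.
Extending up a 3rd: G4 → Bb4 → D5.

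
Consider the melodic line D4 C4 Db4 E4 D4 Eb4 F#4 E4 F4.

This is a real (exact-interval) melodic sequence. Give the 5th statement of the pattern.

A#4 G#4 A4

With a 3-note motive the entries are D4, E4, F#4, each up a 2nd from the previous.
Continuing the starts: G#4 → A#4.
From A#4 the exact shape gives A#4 G#4 A4.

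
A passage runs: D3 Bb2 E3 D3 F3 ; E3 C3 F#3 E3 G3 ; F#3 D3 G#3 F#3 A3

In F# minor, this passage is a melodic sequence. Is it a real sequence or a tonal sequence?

real

Each cell has the same semitone pattern (-4, 6, -2, 3) — intervals are preserved exactly.
And Bb2 lies outside F# minor, so the sequence is real rather than tonal.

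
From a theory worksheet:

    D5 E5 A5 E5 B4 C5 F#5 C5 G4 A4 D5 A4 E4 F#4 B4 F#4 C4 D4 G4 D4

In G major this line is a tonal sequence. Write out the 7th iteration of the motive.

F#3 G3 C4 G3

Unit = 4 notes; the statements start on D5, B4, G4, E4, C4, moving down a 3rd each time.
Carrying on: A3 → F#3.
So cell 7 is F#3 G3 C4 G3.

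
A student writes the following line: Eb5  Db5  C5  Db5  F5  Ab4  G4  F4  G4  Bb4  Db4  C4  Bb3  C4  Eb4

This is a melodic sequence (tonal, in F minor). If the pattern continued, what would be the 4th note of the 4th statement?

F3

Grouping in 5s, the 4th note of each cell is Db5, G4, C4.
One more down a 5th gives F3.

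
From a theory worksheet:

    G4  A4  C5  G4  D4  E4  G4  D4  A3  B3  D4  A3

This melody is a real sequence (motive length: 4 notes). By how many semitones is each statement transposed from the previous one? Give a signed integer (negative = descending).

-5

Taking 4-note groups, the heads are G4, D4, A3: the pattern moves down a 4th.
G4 to D4 spans -5 semitones.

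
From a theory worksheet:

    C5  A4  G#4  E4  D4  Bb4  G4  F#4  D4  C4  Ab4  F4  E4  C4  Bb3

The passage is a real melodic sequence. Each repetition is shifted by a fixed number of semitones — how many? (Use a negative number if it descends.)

The 5-note cells begin on C5, Bb4, Ab4 — each down a 2nd from the last.
C5→Bb4 is 70 − 72 = -2 semitones.

-2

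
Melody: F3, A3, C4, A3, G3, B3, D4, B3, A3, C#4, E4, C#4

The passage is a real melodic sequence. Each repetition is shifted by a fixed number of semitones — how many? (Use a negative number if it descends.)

2

Unit = 4 notes; the statements start on F3, G3, A3, moving up a 2nd each time.
Counting half-steps from F3 to G3: 2.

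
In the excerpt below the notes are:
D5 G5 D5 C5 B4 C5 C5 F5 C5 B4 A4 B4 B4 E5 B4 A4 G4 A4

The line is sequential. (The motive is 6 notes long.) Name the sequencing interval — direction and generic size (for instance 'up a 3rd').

down a 2nd

The 6-note cells begin on D5, C5, B4 — each down a 2nd from the last.
D5 to C5 is down a 2nd.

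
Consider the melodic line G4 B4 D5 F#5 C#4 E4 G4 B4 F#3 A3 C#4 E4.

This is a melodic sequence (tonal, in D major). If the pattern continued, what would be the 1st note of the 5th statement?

E2

The unit is 4 notes. Position-1 pitches of the 3 shown cells: G4, C#4, F#3.
Each moves down a 5th. Continuing: B2 → E2.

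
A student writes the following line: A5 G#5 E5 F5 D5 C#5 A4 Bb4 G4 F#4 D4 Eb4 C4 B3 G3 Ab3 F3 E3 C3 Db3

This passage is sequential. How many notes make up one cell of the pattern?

Try groups of 4 (5 cells in 20 notes):
A5 G#5 E5 F5 | D5 C#5 A4 Bb4 | G4 F#4 D4 Eb4 | C4 B3 G3 Ab3 | F3 E3 C3 Db3
Every group is a transposition down a 5th of the one before; no shorter unit works.

4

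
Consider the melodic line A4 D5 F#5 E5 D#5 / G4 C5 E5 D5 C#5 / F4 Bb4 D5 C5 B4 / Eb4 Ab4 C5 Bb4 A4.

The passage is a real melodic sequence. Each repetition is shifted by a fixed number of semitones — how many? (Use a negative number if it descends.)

Unit = 5 notes; the statements start on A4, G4, F4, Eb4, moving down a 2nd each time.
A4 to G4 spans -2 semitones.

-2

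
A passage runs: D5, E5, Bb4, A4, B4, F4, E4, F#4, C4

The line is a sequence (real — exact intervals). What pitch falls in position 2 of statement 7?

A#2

The unit is 3 notes. Position-2 pitches of the 3 shown cells: E5, B4, F#4.
Extending down a 4th: C#4 → G#3 → D#3 → A#2.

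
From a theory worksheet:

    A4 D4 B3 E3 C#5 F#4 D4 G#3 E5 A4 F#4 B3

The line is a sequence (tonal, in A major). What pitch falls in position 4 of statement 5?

Grouping in 4s, the 4th note of each cell is E3, G#3, B3.
Extending up a 3rd: D4 → F#4.

F#4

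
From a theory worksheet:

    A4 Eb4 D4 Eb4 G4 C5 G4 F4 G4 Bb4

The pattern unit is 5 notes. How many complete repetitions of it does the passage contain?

2

10 notes in groups of 5 gives 10/5 = 2 statements.
Starts: A4, C5 — each up a 3rd.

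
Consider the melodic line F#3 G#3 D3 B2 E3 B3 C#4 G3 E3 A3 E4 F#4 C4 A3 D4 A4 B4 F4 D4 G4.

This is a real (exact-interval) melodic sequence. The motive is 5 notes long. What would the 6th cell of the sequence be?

G5 A5 Eb5 C5 F5

Taking 5-note groups, the heads are F#3, B3, E4, A4: the pattern moves up a 4th.
Extending up a 4th: D5 → G5.
So cell 6 is G5 A5 Eb5 C5 F5.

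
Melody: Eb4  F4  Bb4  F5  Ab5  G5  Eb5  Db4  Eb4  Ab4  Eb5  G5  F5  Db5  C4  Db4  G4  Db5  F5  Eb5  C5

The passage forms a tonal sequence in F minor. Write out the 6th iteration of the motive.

With a 7-note motive the entries are Eb4, Db4, C4, each down a 2nd from the previous.
Continuing the starts: Bb3 → Ab3 → G3.
So cell 6 is G3 Ab3 Db4 Ab4 C5 Bb4 G4.

G3 Ab3 Db4 Ab4 C5 Bb4 G4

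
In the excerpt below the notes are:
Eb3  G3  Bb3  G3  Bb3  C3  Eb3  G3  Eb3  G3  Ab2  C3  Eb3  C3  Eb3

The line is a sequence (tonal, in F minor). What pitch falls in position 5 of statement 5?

Ab2

The unit is 5 notes. Position-5 pitches of the 3 shown cells: Bb3, G3, Eb3.
Extending down a 3rd: C3 → Ab2.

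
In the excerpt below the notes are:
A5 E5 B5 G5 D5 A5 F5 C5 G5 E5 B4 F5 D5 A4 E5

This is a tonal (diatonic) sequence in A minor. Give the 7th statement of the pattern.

B4 F4 C5

With a 3-note motive the entries are A5, G5, F5, E5, D5, each down a 2nd from the previous.
Extending down a 2nd: C5 → B4.
From B4 the diatonic shape gives B4 F4 C5.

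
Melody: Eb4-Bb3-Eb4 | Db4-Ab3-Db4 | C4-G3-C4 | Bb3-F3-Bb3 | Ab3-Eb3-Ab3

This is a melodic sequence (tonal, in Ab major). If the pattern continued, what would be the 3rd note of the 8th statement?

Eb3

With 3-note cells, note 3 of each statement runs Eb4, Db4, C4, Bb3, Ab3.
Extending down a 2nd: G3 → F3 → Eb3.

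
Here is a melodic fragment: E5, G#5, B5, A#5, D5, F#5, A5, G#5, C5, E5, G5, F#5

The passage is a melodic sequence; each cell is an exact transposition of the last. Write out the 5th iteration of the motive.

With a 4-note motive the entries are E5, D5, C5, each down a 2nd from the previous.
Continuing the starts: Bb4 → Ab4.
Statement 5 starts on Ab4 and keeps the same exact contour: Ab4 C5 Eb5 D5.

Ab4 C5 Eb5 D5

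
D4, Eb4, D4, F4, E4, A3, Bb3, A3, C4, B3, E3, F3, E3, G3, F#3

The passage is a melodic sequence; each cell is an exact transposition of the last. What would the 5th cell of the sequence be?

The 5-note cells begin on D4, A3, E3 — each down a 4th from the last.
Carrying on: B2 → F#2.
So cell 5 is F#2 G2 F#2 A2 G#2.

F#2 G2 F#2 A2 G#2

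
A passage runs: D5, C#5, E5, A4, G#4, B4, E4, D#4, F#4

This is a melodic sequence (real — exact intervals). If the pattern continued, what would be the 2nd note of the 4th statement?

The unit is 3 notes. Position-2 pitches of the 3 shown cells: C#5, G#4, D#4.
From D#4, down a 4th gives A#3.

A#3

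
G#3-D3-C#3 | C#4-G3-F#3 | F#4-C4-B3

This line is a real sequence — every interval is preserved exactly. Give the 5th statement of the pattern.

Taking 3-note groups, the heads are G#3, C#4, F#4: the pattern moves up a 4th.
Carrying on: B4 → E5.
Statement 5 starts on E5 and keeps the same exact contour: E5 Bb4 A4.

E5 Bb4 A4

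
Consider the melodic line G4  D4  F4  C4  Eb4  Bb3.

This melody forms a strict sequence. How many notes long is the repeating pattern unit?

2

There are 6 notes; a 2-note unit gives 3 cells:
G4 D4 | F4 C4 | Eb4 Bb3
Each cell is the previous one down a 2nd — so the unit is 2 notes.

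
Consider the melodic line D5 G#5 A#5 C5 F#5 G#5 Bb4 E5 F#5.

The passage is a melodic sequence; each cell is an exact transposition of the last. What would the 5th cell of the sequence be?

With a 3-note motive the entries are D5, C5, Bb4, each down a 2nd from the previous.
Continuing the starts: Ab4 → Gb4.
From Gb4 the exact shape gives Gb4 C5 D5.

Gb4 C5 D5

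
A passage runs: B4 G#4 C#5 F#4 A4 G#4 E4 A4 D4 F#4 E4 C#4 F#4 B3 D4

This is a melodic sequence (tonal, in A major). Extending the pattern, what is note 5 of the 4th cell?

With 5-note cells, note 5 of each statement runs A4, F#4, D4.
From D4, down a 3rd gives B3.

B3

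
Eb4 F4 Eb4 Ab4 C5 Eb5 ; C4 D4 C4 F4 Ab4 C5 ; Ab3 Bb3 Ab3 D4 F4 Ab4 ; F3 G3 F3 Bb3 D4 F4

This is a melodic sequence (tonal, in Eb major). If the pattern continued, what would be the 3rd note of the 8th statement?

With 6-note cells, note 3 of each statement runs Eb4, C4, Ab3, F3.
Each moves down a 3rd. Continuing: D3 → Bb2 → G2 → Eb2.

Eb2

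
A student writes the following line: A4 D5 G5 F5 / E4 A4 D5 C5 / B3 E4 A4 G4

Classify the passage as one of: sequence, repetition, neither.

Each 4-note cell is the previous one transposed down a 4th.

sequence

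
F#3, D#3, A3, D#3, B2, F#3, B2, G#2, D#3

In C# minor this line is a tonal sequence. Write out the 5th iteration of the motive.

E2 C#2 G#2

With a 3-note motive the entries are F#3, D#3, B2, each down a 3rd from the previous.
Extending down a 3rd: G#2 → E2.
So cell 5 is E2 C#2 G#2.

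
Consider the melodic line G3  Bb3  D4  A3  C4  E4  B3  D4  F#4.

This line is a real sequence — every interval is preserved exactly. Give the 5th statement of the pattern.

D#4 F#4 A#4

The 3-note cells begin on G3, A3, B3 — each up a 2nd from the last.
Continuing the starts: C#4 → D#4.
So cell 5 is D#4 F#4 A#4.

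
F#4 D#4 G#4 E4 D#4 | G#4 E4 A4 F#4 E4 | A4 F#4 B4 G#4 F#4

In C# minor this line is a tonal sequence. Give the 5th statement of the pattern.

C#5 A4 D#5 B4 A4

With a 5-note motive the entries are F#4, G#4, A4, each up a 2nd from the previous.
Carrying on: B4 → C#5.
So cell 5 is C#5 A4 D#5 B4 A4.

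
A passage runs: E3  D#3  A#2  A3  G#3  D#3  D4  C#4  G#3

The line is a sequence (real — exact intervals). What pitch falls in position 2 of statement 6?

With 3-note cells, note 2 of each statement runs D#3, G#3, C#4.
Each moves up a 4th. Continuing: F#4 → B4 → E5.

E5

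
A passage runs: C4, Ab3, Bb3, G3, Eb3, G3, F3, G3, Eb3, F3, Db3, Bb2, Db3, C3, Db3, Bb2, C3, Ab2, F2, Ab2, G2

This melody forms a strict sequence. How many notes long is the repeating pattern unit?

7

Try groups of 7 (3 cells in 21 notes):
C4 Ab3 Bb3 G3 Eb3 G3 F3 | G3 Eb3 F3 Db3 Bb2 Db3 C3 | Db3 Bb2 C3 Ab2 F2 Ab2 G2
Every group is a transposition down a 4th of the one before; no shorter unit works.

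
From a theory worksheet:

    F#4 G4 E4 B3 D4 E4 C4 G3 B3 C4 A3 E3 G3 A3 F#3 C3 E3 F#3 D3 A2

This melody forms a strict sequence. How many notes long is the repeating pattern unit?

20 notes total. Splitting into 5 groups of 4:
F#4 G4 E4 B3 | D4 E4 C4 G3 | B3 C4 A3 E3 | G3 A3 F#3 C3 | E3 F#3 D3 A2
Every group is a transposition down a 3rd of the one before; no shorter unit works.

4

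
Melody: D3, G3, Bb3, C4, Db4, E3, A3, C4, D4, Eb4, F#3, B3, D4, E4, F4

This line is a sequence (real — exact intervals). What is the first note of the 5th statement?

The 5-note cells begin on D3, E3, F#3 — each up a 2nd from the last.
Continuing: G#3 → A#3. Statement 5 starts on A#3.

A#3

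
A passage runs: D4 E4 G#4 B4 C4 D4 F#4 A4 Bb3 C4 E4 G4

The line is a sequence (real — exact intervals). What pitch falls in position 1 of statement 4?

The unit is 4 notes. Position-1 pitches of the 3 shown cells: D4, C4, Bb3.
One more down a 2nd gives Ab3.

Ab3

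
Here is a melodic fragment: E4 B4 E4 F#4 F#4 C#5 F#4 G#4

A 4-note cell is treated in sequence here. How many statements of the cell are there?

2

8 notes in groups of 4 gives 8/4 = 2 statements.
Starts: E4, F#4 — each up a 2nd.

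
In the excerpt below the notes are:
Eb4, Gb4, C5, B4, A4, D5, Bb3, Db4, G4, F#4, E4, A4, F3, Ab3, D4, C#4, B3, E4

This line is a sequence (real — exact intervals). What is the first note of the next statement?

Unit = 6 notes; the statements start on Eb4, Bb3, F3, moving down a 4th each time.
One more step down a 4th gives C3.

C3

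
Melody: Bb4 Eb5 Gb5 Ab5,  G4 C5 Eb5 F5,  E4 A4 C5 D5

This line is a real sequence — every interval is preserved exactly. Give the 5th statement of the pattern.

Taking 4-note groups, the heads are Bb4, G4, E4: the pattern moves down a 3rd.
Carrying on: C#4 → A#3.
Statement 5 starts on A#3 and keeps the same exact contour: A#3 D#4 F#4 G#4.

A#3 D#4 F#4 G#4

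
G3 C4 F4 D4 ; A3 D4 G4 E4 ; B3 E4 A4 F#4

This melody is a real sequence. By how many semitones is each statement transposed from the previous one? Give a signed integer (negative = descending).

2

Unit = 4 notes; the statements start on G3, A3, B3, moving up a 2nd each time.
G3 to A3 spans +2 semitones.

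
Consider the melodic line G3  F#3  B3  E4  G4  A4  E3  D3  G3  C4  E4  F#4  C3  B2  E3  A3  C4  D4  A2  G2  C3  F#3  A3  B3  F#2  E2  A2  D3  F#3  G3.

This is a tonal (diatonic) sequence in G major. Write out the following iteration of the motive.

Taking 6-note groups, the heads are G3, E3, C3, A2, F#2: the pattern moves down a 3rd.
From D2 the diatonic shape gives D2 C2 F#2 B2 D3 E3.

D2 C2 F#2 B2 D3 E3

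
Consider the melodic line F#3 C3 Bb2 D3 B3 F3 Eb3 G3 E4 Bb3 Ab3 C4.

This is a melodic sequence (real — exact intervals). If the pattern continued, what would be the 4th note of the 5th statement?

Bb4

Grouping in 4s, the 4th note of each cell is D3, G3, C4.
Carrying that up a 4th forward: F4 → Bb4.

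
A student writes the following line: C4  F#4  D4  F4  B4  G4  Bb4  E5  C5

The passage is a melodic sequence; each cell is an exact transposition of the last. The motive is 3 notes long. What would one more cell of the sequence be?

Eb5 A5 F5

Taking 3-note groups, the heads are C4, F4, Bb4: the pattern moves up a 4th.
Statement 4 starts on Eb5 and keeps the same exact contour: Eb5 A5 F5.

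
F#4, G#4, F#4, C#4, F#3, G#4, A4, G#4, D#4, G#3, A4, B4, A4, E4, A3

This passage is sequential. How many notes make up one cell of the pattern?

There are 15 notes; a 5-note unit gives 3 cells:
F#4 G#4 F#4 C#4 F#3 | G#4 A4 G#4 D#4 G#3 | A4 B4 A4 E4 A3
Each cell is the previous one up a 2nd — so the unit is 5 notes.

5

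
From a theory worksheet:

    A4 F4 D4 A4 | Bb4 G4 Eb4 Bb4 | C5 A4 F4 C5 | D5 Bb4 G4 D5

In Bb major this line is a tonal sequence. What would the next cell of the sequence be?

Eb5 C5 A4 Eb5

Taking 4-note groups, the heads are A4, Bb4, C5, D5: the pattern moves up a 2nd.
From Eb5 the diatonic shape gives Eb5 C5 A4 Eb5.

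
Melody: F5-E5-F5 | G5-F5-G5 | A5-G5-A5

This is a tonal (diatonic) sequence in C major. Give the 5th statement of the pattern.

Unit = 3 notes; the statements start on F5, G5, A5, moving up a 2nd each time.
Continuing the starts: B5 → C6.
Statement 5 starts on C6 and keeps the same diatonic contour: C6 B5 C6.

C6 B5 C6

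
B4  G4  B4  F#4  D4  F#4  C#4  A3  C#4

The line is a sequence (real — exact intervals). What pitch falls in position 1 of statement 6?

A#2

Grouping in 3s, the 1st note of each cell is B4, F#4, C#4.
Carrying that down a 4th forward: G#3 → D#3 → A#2.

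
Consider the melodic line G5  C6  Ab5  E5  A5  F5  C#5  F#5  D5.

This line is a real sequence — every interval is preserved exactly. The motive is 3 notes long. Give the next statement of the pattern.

The 3-note cells begin on G5, E5, C#5 — each down a 3rd from the last.
Statement 4 starts on A#4 and keeps the same exact contour: A#4 D#5 B4.

A#4 D#5 B4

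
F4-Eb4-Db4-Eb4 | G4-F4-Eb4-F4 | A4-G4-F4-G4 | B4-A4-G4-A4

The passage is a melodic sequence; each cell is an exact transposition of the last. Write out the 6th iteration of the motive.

The 4-note cells begin on F4, G4, A4, B4 — each up a 2nd from the last.
Continuing the starts: C#5 → D#5.
Statement 6 starts on D#5 and keeps the same exact contour: D#5 C#5 B4 C#5.

D#5 C#5 B4 C#5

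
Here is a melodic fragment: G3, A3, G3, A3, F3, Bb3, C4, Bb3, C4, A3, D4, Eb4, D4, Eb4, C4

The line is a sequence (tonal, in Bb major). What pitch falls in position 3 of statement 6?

The unit is 5 notes. Position-3 pitches of the 3 shown cells: G3, Bb3, D4.
Carrying that up a 3rd forward: F4 → A4 → C5.

C5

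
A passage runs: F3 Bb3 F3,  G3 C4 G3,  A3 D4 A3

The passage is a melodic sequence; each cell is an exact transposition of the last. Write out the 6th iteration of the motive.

D#4 G#4 D#4

Unit = 3 notes; the statements start on F3, G3, A3, moving up a 2nd each time.
Continuing the starts: B3 → C#4 → D#4.
So cell 6 is D#4 G#4 D#4.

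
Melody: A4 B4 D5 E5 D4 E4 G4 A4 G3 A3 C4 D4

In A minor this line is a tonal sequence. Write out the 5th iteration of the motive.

F2 G2 B2 C3

With a 4-note motive the entries are A4, D4, G3, each down a 5th from the previous.
Carrying on: C3 → F2.
Statement 5 starts on F2 and keeps the same diatonic contour: F2 G2 B2 C3.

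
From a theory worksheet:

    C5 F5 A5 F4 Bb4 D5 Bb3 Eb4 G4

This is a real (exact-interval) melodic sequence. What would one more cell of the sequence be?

The 3-note cells begin on C5, F4, Bb3 — each down a 5th from the last.
Statement 4 starts on Eb3 and keeps the same exact contour: Eb3 Ab3 C4.

Eb3 Ab3 C4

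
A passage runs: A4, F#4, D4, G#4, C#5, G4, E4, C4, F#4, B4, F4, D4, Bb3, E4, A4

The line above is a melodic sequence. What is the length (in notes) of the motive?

5

15 notes total. Splitting into 3 groups of 5:
A4 F#4 D4 G#4 C#5 | G4 E4 C4 F#4 B4 | F4 D4 Bb3 E4 A4
Every group is a transposition down a 2nd of the one before; no shorter unit works.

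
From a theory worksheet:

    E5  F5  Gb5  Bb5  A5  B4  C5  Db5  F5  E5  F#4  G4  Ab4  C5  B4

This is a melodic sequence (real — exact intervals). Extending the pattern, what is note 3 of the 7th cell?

C3

The unit is 5 notes. Position-3 pitches of the 3 shown cells: Gb5, Db5, Ab4.
Extending down a 4th: Eb4 → Bb3 → F3 → C3.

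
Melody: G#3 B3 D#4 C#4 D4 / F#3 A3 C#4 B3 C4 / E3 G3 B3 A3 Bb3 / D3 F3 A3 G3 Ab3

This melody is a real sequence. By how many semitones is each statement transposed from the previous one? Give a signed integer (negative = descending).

Unit = 5 notes; the statements start on G#3, F#3, E3, D3, moving down a 2nd each time.
G#3 to F#3 spans -2 semitones.

-2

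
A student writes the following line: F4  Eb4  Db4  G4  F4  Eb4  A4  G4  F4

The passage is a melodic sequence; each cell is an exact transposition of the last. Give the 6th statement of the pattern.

Taking 3-note groups, the heads are F4, G4, A4: the pattern moves up a 2nd.
Extending up a 2nd: B4 → C#5 → D#5.
Statement 6 starts on D#5 and keeps the same exact contour: D#5 C#5 B4.

D#5 C#5 B4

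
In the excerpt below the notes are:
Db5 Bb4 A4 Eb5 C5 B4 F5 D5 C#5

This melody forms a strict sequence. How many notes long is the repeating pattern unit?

Try groups of 3 (3 cells in 9 notes):
Db5 Bb4 A4 | Eb5 C5 B4 | F5 D5 C#5
Each cell is the previous one up a 2nd — so the unit is 3 notes.

3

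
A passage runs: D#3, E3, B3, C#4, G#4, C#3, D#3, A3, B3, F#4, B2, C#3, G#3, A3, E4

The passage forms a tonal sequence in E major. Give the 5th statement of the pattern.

G#2 A2 E3 F#3 C#4

Unit = 5 notes; the statements start on D#3, C#3, B2, moving down a 2nd each time.
Carrying on: A2 → G#2.
Statement 5 starts on G#2 and keeps the same diatonic contour: G#2 A2 E3 F#3 C#4.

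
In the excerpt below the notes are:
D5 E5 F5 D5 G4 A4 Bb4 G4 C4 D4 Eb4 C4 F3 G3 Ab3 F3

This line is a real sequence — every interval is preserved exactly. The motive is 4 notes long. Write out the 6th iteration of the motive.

Eb2 F2 Gb2 Eb2

With a 4-note motive the entries are D5, G4, C4, F3, each down a 5th from the previous.
Extending down a 5th: Bb2 → Eb2.
Statement 6 starts on Eb2 and keeps the same exact contour: Eb2 F2 Gb2 Eb2.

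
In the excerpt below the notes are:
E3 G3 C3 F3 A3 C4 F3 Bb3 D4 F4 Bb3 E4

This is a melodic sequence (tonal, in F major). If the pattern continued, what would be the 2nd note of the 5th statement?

The unit is 4 notes. Position-2 pitches of the 3 shown cells: G3, C4, F4.
Each moves up a 4th. Continuing: Bb4 → E5.

E5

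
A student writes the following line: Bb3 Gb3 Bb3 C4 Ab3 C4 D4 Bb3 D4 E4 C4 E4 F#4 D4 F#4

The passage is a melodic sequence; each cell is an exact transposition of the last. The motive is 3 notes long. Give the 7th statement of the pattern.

Taking 3-note groups, the heads are Bb3, C4, D4, E4, F#4: the pattern moves up a 2nd.
Carrying on: G#4 → A#4.
Statement 7 starts on A#4 and keeps the same exact contour: A#4 F#4 A#4.

A#4 F#4 A#4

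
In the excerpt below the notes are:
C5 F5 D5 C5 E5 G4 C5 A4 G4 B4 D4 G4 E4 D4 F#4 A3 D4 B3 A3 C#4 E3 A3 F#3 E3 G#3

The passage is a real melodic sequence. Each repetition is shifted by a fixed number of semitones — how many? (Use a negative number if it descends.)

-5

The 5-note cells begin on C5, G4, D4, A3, E3 — each down a 4th from the last.
C5→G4 is 67 − 72 = -5 semitones.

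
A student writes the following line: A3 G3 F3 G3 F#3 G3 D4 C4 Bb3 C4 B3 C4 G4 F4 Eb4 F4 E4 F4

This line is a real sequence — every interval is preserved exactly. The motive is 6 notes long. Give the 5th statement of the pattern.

Unit = 6 notes; the statements start on A3, D4, G4, moving up a 4th each time.
Continuing the starts: C5 → F5.
So cell 5 is F5 Eb5 Db5 Eb5 D5 Eb5.

F5 Eb5 Db5 Eb5 D5 Eb5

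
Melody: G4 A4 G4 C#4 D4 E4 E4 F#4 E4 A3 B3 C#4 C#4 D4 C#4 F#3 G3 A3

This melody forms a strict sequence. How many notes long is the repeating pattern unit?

6

Try groups of 6 (3 cells in 18 notes):
G4 A4 G4 C#4 D4 E4 | E4 F#4 E4 A3 B3 C#4 | C#4 D4 C#4 F#3 G3 A3
Every group is a transposition down a 3rd of the one before; no shorter unit works.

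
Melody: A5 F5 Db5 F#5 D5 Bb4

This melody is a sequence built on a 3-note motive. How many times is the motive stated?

6 notes in groups of 3 gives 6/3 = 2 statements.
Starts: A5, F#5 — each down a 3rd.

2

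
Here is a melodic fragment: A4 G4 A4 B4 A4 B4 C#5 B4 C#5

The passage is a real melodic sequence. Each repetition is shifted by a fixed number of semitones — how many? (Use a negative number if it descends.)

2

Taking 3-note groups, the heads are A4, B4, C#5: the pattern moves up a 2nd.
A4→B4 is 71 − 69 = 2 semitones.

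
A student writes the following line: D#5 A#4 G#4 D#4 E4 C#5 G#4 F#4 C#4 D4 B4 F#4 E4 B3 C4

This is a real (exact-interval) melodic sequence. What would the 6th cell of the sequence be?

F4 C4 Bb3 F3 Gb3

Unit = 5 notes; the statements start on D#5, C#5, B4, moving down a 2nd each time.
Extending down a 2nd: A4 → G4 → F4.
From F4 the exact shape gives F4 C4 Bb3 F3 Gb3.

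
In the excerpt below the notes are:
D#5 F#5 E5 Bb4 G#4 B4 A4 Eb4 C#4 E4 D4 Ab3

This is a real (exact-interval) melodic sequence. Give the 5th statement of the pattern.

B2 D3 C3 Gb2

Taking 4-note groups, the heads are D#5, G#4, C#4: the pattern moves down a 5th.
Extending down a 5th: F#3 → B2.
So cell 5 is B2 D3 C3 Gb2.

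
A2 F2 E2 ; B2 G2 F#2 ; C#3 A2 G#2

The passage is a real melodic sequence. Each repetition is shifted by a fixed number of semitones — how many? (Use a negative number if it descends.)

Unit = 3 notes; the statements start on A2, B2, C#3, moving up a 2nd each time.
Counting half-steps from A2 to B2: 2.

2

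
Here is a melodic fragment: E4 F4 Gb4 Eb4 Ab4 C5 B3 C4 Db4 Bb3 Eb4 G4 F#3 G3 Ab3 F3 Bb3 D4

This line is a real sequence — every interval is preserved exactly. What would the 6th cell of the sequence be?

The 6-note cells begin on E4, B3, F#3 — each down a 4th from the last.
Carrying on: C#3 → G#2 → D#2.
From D#2 the exact shape gives D#2 E2 F2 D2 G2 B2.

D#2 E2 F2 D2 G2 B2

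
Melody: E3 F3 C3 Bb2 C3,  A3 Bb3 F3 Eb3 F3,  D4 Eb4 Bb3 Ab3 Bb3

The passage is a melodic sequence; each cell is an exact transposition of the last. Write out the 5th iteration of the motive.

Taking 5-note groups, the heads are E3, A3, D4: the pattern moves up a 4th.
Extending up a 4th: G4 → C5.
From C5 the exact shape gives C5 Db5 Ab4 Gb4 Ab4.

C5 Db5 Ab4 Gb4 Ab4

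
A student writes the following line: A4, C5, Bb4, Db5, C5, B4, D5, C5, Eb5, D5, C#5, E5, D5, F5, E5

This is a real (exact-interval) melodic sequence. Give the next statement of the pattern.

Unit = 5 notes; the statements start on A4, B4, C#5, moving up a 2nd each time.
Statement 4 starts on D#5 and keeps the same exact contour: D#5 F#5 E5 G5 F#5.

D#5 F#5 E5 G5 F#5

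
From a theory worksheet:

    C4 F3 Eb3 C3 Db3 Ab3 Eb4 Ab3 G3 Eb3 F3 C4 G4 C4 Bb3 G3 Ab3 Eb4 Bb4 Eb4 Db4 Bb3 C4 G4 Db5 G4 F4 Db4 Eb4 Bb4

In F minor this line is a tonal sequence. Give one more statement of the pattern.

The 6-note cells begin on C4, Eb4, G4, Bb4, Db5 — each up a 3rd from the last.
So cell 6 is F5 Bb4 Ab4 F4 G4 Db5.

F5 Bb4 Ab4 F4 G4 Db5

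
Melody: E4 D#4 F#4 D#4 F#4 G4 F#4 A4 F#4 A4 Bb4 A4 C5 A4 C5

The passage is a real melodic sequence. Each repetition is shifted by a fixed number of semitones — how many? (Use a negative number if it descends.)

3

Unit = 5 notes; the statements start on E4, G4, Bb4, moving up a 3rd each time.
E4 to G4 spans +3 semitones.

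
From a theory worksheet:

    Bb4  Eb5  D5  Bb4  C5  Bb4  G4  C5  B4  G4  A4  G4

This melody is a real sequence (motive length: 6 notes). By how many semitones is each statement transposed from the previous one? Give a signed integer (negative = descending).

-3

Taking 6-note groups, the heads are Bb4, G4: the pattern moves down a 3rd.
Bb4 to G4 spans -3 semitones.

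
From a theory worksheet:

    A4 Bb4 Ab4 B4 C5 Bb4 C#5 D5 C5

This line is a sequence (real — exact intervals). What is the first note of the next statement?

With a 3-note motive the entries are A4, B4, C#5, each up a 2nd from the previous.
One more step up a 2nd gives D#5.

D#5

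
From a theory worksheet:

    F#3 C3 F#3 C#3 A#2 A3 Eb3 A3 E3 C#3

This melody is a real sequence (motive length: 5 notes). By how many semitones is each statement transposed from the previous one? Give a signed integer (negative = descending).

The 5-note cells begin on F#3, A3 — each up a 3rd from the last.
F#3→A3 is 57 − 54 = 3 semitones.

3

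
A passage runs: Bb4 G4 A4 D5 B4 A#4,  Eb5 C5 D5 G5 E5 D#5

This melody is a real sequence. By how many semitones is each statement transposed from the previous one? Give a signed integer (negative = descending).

With a 6-note motive the entries are Bb4, Eb5, each up a 4th from the previous.
Counting half-steps from Bb4 to Eb5: 5.

5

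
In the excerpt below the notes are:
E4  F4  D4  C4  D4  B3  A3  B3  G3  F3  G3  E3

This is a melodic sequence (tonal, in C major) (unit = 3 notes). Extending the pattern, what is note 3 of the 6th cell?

A2

With 3-note cells, note 3 of each statement runs D4, B3, G3, E3.
Each moves down a 3rd. Continuing: C3 → A2.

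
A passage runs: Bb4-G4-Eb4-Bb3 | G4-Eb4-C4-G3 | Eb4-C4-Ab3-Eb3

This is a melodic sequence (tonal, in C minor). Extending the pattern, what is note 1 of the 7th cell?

Grouping in 4s, the 1st note of each cell is Bb4, G4, Eb4.
Extending down a 3rd: C4 → Ab3 → F3 → D3.

D3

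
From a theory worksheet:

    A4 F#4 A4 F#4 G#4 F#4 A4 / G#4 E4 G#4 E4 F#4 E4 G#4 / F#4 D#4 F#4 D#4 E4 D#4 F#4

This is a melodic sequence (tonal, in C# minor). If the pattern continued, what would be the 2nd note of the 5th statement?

B3

With 7-note cells, note 2 of each statement runs F#4, E4, D#4.
Each moves down a 2nd. Continuing: C#4 → B3.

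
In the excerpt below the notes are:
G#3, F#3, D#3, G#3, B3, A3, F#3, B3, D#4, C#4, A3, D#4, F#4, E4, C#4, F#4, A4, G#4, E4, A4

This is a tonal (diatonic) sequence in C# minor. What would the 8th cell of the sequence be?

Taking 4-note groups, the heads are G#3, B3, D#4, F#4, A4: the pattern moves up a 3rd.
Carrying on: C#5 → E5 → G#5.
So cell 8 is G#5 F#5 D#5 G#5.

G#5 F#5 D#5 G#5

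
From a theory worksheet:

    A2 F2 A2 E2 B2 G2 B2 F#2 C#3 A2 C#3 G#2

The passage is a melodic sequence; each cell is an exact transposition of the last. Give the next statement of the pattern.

D#3 B2 D#3 A#2

Unit = 4 notes; the statements start on A2, B2, C#3, moving up a 2nd each time.
From D#3 the exact shape gives D#3 B2 D#3 A#2.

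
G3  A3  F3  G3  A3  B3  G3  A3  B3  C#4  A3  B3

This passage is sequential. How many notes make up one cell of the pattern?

There are 12 notes; a 4-note unit gives 3 cells:
G3 A3 F3 G3 | A3 B3 G3 A3 | B3 C#4 A3 B3
Each cell is the previous one up a 2nd — so the unit is 4 notes.

4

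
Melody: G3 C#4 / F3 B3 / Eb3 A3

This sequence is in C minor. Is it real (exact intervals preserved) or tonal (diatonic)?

Each cell has the same semitone pattern (6,) — intervals are preserved exactly.
And C#4 lies outside C minor, so the sequence is real rather than tonal.

real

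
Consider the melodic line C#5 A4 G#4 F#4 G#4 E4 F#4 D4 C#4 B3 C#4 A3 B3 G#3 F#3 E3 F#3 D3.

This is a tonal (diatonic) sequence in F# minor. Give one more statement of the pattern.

With a 6-note motive the entries are C#5, F#4, B3, each down a 5th from the previous.
Statement 4 starts on E3 and keeps the same diatonic contour: E3 C#3 B2 A2 B2 G#2.

E3 C#3 B2 A2 B2 G#2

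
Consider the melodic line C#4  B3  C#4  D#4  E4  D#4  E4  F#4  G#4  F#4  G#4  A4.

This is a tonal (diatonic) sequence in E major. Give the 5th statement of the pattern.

D#5 C#5 D#5 E5

Taking 4-note groups, the heads are C#4, E4, G#4: the pattern moves up a 3rd.
Continuing the starts: B4 → D#5.
Statement 5 starts on D#5 and keeps the same diatonic contour: D#5 C#5 D#5 E5.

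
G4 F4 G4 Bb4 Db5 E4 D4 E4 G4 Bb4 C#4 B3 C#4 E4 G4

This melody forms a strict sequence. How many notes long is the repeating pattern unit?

There are 15 notes; a 5-note unit gives 3 cells:
G4 F4 G4 Bb4 Db5 | E4 D4 E4 G4 Bb4 | C#4 B3 C#4 E4 G4
Each cell is the previous one down a 3rd — so the unit is 5 notes.

5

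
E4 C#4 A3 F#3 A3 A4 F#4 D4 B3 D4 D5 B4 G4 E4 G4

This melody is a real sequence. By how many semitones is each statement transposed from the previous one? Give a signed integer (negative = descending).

With a 5-note motive the entries are E4, A4, D5, each up a 4th from the previous.
E4 to A4 spans +5 semitones.

5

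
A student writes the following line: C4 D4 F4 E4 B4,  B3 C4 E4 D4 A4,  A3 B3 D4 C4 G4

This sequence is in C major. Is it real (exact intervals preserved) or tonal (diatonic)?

tonal

Every note is diatonic to C major.
Cell 1 has +2 semitones from note 1 to 2, but cell 2 has +1 — the interval quality changes while the contour stays the same, which is the hallmark of a tonal sequence.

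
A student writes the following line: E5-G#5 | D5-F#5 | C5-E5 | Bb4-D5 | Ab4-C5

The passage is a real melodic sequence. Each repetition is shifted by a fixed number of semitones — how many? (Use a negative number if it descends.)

-2

With a 2-note motive the entries are E5, D5, C5, Bb4, Ab4, each down a 2nd from the previous.
Counting half-steps from E5 to D5: -2.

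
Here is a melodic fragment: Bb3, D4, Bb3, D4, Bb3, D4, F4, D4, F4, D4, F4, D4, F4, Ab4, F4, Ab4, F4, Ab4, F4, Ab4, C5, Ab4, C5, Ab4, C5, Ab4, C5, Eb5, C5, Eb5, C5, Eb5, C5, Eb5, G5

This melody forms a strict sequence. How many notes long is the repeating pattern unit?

7

There are 35 notes; a 7-note unit gives 5 cells:
Bb3 D4 Bb3 D4 Bb3 D4 F4 | D4 F4 D4 F4 D4 F4 Ab4 | F4 Ab4 F4 Ab4 F4 Ab4 C5 | Ab4 C5 Ab4 C5 Ab4 C5 Eb5 | C5 Eb5 C5 Eb5 C5 Eb5 G5
Every group is a transposition up a 3rd of the one before; no shorter unit works.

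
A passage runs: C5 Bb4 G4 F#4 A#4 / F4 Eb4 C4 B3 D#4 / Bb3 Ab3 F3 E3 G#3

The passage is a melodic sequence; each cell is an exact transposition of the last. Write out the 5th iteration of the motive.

Ab2 Gb2 Eb2 D2 F#2

The 5-note cells begin on C5, F4, Bb3 — each down a 5th from the last.
Carrying on: Eb3 → Ab2.
So cell 5 is Ab2 Gb2 Eb2 D2 F#2.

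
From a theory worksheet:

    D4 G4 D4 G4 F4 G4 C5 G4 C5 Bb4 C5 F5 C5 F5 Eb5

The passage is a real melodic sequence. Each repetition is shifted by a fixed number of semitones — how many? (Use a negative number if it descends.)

With a 5-note motive the entries are D4, G4, C5, each up a 4th from the previous.
D4→G4 is 67 − 62 = 5 semitones.

5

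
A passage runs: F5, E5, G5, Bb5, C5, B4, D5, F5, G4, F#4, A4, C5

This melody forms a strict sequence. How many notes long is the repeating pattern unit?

12 notes total. Splitting into 3 groups of 4:
F5 E5 G5 Bb5 | C5 B4 D5 F5 | G4 F#4 A4 C5
That's a consistent down a 4th shift per cell, and no other grouping gives one.

4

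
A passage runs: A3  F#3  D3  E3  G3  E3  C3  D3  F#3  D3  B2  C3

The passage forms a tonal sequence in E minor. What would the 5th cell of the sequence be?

Taking 4-note groups, the heads are A3, G3, F#3: the pattern moves down a 2nd.
Continuing the starts: E3 → D3.
Statement 5 starts on D3 and keeps the same diatonic contour: D3 B2 G2 A2.

D3 B2 G2 A2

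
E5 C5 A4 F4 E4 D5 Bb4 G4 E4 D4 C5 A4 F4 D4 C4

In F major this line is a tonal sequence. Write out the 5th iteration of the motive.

The 5-note cells begin on E5, D5, C5 — each down a 2nd from the last.
Continuing the starts: Bb4 → A4.
Statement 5 starts on A4 and keeps the same diatonic contour: A4 F4 D4 Bb3 A3.

A4 F4 D4 Bb3 A3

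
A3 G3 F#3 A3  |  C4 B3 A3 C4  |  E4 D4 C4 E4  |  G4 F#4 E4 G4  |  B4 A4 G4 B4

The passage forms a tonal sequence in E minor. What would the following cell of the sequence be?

D5 C5 B4 D5

Unit = 4 notes; the statements start on A3, C4, E4, G4, B4, moving up a 3rd each time.
From D5 the diatonic shape gives D5 C5 B4 D5.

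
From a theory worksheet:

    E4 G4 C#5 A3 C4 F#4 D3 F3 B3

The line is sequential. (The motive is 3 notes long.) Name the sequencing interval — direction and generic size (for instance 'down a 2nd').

Taking 3-note groups, the heads are E4, A3, D3: the pattern moves down a 5th.
E4 to A3 is down a 5th.

down a 5th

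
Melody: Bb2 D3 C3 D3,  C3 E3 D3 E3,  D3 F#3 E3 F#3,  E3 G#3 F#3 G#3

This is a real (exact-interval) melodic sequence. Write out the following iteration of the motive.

The 4-note cells begin on Bb2, C3, D3, E3 — each up a 2nd from the last.
Statement 5 starts on F#3 and keeps the same exact contour: F#3 A#3 G#3 A#3.

F#3 A#3 G#3 A#3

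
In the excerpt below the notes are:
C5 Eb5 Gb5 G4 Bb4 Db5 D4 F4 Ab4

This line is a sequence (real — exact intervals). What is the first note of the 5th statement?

Taking 3-note groups, the heads are C5, G4, D4: the pattern moves down a 4th.
Extending the heads down a 4th: A3 → E3.

E3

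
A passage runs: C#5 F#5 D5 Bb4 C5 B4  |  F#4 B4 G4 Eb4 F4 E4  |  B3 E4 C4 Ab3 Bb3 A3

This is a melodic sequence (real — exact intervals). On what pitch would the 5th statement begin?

A2

Taking 6-note groups, the heads are C#5, F#4, B3: the pattern moves down a 5th.
Extending the heads down a 5th: E3 → A2.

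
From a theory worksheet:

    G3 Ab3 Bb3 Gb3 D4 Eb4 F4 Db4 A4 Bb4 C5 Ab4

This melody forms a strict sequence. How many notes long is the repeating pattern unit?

Try groups of 4 (3 cells in 12 notes):
G3 Ab3 Bb3 Gb3 | D4 Eb4 F4 Db4 | A4 Bb4 C5 Ab4
Each cell is the previous one up a 5th — so the unit is 4 notes.

4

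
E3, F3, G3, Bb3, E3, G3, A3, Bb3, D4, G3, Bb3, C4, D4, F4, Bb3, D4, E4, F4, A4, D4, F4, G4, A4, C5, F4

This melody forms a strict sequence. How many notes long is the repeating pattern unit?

Try groups of 5 (5 cells in 25 notes):
E3 F3 G3 Bb3 E3 | G3 A3 Bb3 D4 G3 | Bb3 C4 D4 F4 Bb3 | D4 E4 F4 A4 D4 | F4 G4 A4 C5 F4
Every group is a transposition up a 3rd of the one before; no shorter unit works.

5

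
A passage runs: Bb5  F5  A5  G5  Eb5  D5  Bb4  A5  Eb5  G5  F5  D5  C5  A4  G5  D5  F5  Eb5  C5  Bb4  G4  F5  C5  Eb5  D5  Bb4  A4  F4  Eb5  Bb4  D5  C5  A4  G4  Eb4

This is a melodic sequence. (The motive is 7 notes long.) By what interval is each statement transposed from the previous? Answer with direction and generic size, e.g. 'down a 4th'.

Taking 7-note groups, the heads are Bb5, A5, G5, F5, Eb5: the pattern moves down a 2nd.
From Bb5 to A5: down a 2nd.

down a 2nd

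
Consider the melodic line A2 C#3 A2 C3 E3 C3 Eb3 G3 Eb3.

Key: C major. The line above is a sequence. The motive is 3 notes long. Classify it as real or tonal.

real

Each cell has the same semitone pattern (4, -4) — intervals are preserved exactly.
And C#3 lies outside C major, so the sequence is real rather than tonal.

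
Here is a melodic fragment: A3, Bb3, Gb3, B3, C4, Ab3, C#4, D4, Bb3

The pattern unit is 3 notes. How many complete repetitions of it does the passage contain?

3

9 notes in groups of 3 gives 9/3 = 3 statements.
Starts: A3, B3, C#4 — each up a 2nd.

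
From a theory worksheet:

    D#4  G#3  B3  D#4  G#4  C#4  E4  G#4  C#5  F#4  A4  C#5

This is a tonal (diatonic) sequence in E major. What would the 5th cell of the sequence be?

B5 E5 G#5 B5

Unit = 4 notes; the statements start on D#4, G#4, C#5, moving up a 4th each time.
Continuing the starts: F#5 → B5.
Statement 5 starts on B5 and keeps the same diatonic contour: B5 E5 G#5 B5.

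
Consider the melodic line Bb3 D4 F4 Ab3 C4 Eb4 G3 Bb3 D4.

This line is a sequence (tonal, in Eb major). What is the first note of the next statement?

Unit = 3 notes; the statements start on Bb3, Ab3, G3, moving down a 2nd each time.
The next head, down a 2nd from G3, is F3.

F3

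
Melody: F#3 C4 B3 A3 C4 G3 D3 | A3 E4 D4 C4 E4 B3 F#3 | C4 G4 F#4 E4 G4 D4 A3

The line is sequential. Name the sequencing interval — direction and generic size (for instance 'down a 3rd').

The 7-note cells begin on F#3, A3, C4 — each up a 3rd from the last.
F#3 to A3 is up a 3rd.

up a 3rd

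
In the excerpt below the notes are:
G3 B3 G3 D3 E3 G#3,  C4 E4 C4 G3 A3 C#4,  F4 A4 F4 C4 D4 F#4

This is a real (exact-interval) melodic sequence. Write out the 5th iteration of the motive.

Taking 6-note groups, the heads are G3, C4, F4: the pattern moves up a 4th.
Extending up a 4th: Bb4 → Eb5.
From Eb5 the exact shape gives Eb5 G5 Eb5 Bb4 C5 E5.

Eb5 G5 Eb5 Bb4 C5 E5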